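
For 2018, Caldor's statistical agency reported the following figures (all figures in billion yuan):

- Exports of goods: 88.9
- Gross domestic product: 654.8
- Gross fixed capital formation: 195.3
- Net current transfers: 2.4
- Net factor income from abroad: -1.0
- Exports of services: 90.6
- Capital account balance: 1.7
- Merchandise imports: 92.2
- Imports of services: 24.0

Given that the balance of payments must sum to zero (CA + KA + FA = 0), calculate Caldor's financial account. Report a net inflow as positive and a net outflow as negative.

Goods balance = 88.9 - 92.2 = -3.3
Services balance = 90.6 - 24.0 = 66.6
Trade balance (goods + services) = -3.3 + 66.6 = 63.3
Net primary income = -1.0
Net secondary income = 2.4
Current account = 63.3 + (-1.0) + 2.4 = 64.7
Financial account = -(64.7 + 1.7) = -66.4

-66.4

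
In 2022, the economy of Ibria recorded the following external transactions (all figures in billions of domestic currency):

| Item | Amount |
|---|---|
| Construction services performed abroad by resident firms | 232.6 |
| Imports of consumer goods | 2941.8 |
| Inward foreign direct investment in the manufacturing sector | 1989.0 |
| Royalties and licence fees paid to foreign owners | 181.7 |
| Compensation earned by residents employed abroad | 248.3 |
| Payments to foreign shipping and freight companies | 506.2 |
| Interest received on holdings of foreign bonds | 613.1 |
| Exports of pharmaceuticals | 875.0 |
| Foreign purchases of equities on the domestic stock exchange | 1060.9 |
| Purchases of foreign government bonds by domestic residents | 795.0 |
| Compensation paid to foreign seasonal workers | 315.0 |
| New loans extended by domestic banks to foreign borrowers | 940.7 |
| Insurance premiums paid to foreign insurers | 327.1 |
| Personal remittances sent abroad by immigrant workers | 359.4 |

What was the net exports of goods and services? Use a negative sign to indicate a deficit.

Goods: 875.0 - 2941.8 = -2066.8
Services: 232.6 - 506.2 - 181.7 - 327.1 = -782.4
Trade balance = -2066.8 + (-782.4) = -2849.2
(Excluded from the trade balance — financial account: inward foreign direct investment in the manufacturing sector 1989.0, foreign purchases of equities on the domestic stock exchange 1060.9, purchases of foreign government bonds by domestic residents 795.0, new loans extended by domestic banks to foreign borrowers 940.7; primary income: compensation earned by residents employed abroad 248.3, interest received on holdings of foreign bonds 613.1, compensation paid to foreign seasonal workers 315.0; secondary income: personal remittances sent abroad by immigrant workers 359.4.)

-2849.2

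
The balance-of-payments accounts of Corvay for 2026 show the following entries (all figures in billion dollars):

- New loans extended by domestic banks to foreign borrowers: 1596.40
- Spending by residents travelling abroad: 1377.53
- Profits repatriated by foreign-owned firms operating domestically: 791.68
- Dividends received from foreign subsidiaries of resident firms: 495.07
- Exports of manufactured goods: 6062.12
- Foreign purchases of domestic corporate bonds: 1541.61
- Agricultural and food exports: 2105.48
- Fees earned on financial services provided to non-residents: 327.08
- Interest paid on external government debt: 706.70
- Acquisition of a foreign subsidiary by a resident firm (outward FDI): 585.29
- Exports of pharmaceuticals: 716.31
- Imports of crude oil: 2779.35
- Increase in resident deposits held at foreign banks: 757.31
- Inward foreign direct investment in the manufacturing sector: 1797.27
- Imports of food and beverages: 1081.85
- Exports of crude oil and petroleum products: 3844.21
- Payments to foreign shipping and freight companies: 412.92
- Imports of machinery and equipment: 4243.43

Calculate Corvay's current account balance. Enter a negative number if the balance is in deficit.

Goods: 716.31 - 2779.35 + 3844.21 + 2105.48 - 1081.85 + 6062.12 - 4243.43 = 4623.49
Services: -1377.53 + 327.08 - 412.92 = -1463.37
Primary income: -706.70 + 495.07 - 791.68 = -1003.31
Current account = 4623.49 + (-1463.37) + (-1003.31) = 2156.81
(Excluded from the current account — financial account: new loans extended by domestic banks to foreign borrowers 1596.40, foreign purchases of domestic corporate bonds 1541.61, acquisition of a foreign subsidiary by a resident firm (outward FDI) 585.29, increase in resident deposits held at foreign banks 757.31, inward foreign direct investment in the manufacturing sector 1797.27.)

2156.81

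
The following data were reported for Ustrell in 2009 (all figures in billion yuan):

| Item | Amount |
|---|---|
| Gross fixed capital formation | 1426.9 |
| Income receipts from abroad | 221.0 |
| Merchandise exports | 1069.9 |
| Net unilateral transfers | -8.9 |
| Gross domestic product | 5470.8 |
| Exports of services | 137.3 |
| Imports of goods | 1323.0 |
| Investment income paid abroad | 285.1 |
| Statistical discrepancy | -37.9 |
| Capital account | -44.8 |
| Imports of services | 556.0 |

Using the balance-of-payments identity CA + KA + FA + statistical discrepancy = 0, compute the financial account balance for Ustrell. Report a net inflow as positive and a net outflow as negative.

Goods balance = 1069.9 - 1323.0 = -253.1
Services balance = 137.3 - 556.0 = -418.7
Trade balance (goods + services) = -253.1 + (-418.7) = -671.8
Net primary income = 221.0 - 285.1 = -64.1
Net secondary income = -8.9
Current account = -671.8 + (-64.1) + (-8.9) = -744.8
Financial account = -(-744.8 + (-44.8) + (-37.9)) = 827.5

827.5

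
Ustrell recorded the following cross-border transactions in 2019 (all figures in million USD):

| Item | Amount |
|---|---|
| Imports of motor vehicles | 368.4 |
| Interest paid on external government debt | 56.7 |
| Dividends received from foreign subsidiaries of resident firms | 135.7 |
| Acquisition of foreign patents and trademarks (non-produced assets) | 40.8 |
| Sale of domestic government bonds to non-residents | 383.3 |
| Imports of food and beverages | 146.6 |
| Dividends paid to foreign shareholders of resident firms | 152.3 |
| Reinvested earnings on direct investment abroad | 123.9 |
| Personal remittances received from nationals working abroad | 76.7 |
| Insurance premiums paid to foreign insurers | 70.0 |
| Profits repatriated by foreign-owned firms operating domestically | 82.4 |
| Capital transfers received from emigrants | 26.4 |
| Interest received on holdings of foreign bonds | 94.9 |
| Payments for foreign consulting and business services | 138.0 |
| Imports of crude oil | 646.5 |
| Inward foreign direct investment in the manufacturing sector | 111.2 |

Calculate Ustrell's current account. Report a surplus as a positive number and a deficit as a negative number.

Goods: -368.4 - 146.6 - 646.5 = -1161.5
Services: -70.0 - 138.0 = -208.0
Primary income: -82.4 + 94.9 - 56.7 - 152.3 + 135.7 + 123.9 = 63.1
Secondary income: 76.7
Current account = (-1161.5) + (-208.0) + 63.1 + 76.7 = -1229.7
(Excluded from the current account — capital account: acquisition of foreign patents and trademarks (non-produced assets) 40.8, capital transfers received from emigrants 26.4; financial account: sale of domestic government bonds to non-residents 383.3, inward foreign direct investment in the manufacturing sector 111.2.)

-1229.7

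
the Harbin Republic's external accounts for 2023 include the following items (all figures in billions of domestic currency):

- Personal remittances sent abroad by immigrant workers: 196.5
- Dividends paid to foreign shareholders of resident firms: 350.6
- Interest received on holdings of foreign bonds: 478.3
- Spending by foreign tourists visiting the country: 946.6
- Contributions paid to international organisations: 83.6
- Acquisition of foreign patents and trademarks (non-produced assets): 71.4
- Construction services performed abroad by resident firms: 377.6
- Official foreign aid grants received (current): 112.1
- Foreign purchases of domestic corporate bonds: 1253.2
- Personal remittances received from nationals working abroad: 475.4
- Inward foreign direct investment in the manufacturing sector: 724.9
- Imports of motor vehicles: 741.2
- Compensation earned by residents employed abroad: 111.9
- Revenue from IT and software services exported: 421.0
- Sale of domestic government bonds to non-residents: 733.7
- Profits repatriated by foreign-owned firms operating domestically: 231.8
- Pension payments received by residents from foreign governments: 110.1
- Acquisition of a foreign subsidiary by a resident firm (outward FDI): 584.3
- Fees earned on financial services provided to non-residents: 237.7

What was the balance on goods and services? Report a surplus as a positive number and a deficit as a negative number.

Goods: -741.2
Services: 237.7 + 946.6 + 421.0 + 377.6 = 1982.9
Trade balance = -741.2 + 1982.9 = 1241.7
(Excluded from the trade balance — secondary income: personal remittances sent abroad by immigrant workers 196.5, contributions paid to international organisations 83.6, official foreign aid grants received (current) 112.1, personal remittances received from nationals working abroad 475.4, pension payments received by residents from foreign governments 110.1; primary income: dividends paid to foreign shareholders of resident firms 350.6, interest received on holdings of foreign bonds 478.3, compensation earned by residents employed abroad 111.9, profits repatriated by foreign-owned firms operating domestically 231.8; capital account: acquisition of foreign patents and trademarks (non-produced assets) 71.4; financial account: foreign purchases of domestic corporate bonds 1253.2, inward foreign direct investment in the manufacturing sector 724.9, sale of domestic government bonds to non-residents 733.7, acquisition of a foreign subsidiary by a resident firm (outward FDI) 584.3.)

1241.7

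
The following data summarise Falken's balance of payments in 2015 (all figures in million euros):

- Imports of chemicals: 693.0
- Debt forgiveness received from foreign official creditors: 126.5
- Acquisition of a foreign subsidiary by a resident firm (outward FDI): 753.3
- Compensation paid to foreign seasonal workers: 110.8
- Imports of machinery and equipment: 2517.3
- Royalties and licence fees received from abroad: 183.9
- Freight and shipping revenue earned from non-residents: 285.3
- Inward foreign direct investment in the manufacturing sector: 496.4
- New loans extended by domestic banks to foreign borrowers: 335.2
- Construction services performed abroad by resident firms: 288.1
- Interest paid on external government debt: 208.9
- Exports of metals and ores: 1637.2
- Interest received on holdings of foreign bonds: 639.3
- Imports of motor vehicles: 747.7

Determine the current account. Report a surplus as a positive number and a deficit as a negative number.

Goods: -2517.3 - 693.0 + 1637.2 - 747.7 = -2320.8
Services: 288.1 + 183.9 + 285.3 = 757.3
Primary income: 639.3 - 208.9 - 110.8 = 319.6
Current account = (-2320.8) + 757.3 + 319.6 = -1243.9
(Excluded from the current account — capital account: debt forgiveness received from foreign official creditors 126.5; financial account: acquisition of a foreign subsidiary by a resident firm (outward FDI) 753.3, inward foreign direct investment in the manufacturing sector 496.4, new loans extended by domestic banks to foreign borrowers 335.2.)

-1243.9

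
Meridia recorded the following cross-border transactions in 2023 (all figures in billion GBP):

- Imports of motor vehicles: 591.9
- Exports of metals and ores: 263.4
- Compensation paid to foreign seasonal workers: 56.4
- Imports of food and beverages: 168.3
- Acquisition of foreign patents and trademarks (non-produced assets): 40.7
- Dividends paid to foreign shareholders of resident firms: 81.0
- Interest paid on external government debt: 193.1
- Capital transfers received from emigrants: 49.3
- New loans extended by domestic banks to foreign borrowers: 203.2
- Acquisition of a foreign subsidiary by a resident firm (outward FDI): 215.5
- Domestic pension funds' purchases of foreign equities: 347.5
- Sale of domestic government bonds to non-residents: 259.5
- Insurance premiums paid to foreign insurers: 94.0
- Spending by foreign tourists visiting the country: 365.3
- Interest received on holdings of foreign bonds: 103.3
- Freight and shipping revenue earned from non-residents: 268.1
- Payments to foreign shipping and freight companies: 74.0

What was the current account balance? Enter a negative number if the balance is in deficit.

Goods: -168.3 - 591.9 + 263.4 = -496.8
Services: 268.1 - 94.0 - 74.0 + 365.3 = 465.4
Primary income: 103.3 - 81.0 - 56.4 - 193.1 = -227.2
Current account = (-496.8) + 465.4 + (-227.2) = -258.6
(Excluded from the current account — capital account: acquisition of foreign patents and trademarks (non-produced assets) 40.7, capital transfers received from emigrants 49.3; financial account: new loans extended by domestic banks to foreign borrowers 203.2, acquisition of a foreign subsidiary by a resident firm (outward FDI) 215.5, domestic pension funds' purchases of foreign equities 347.5, sale of domestic government bonds to non-residents 259.5.)

-258.6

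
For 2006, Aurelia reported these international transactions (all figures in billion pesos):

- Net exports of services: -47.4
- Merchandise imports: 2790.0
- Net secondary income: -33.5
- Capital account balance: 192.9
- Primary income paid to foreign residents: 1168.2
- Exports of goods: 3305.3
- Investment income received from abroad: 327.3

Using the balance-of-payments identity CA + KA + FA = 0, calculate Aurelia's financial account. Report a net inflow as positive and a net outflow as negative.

213.6

Goods balance = 3305.3 - 2790.0 = 515.3
Services balance = -47.4
Trade balance (goods + services) = 515.3 + (-47.4) = 467.9
Net primary income = 327.3 - 1168.2 = -840.9
Net secondary income = -33.5
Current account = 467.9 + (-840.9) + (-33.5) = -406.5
Financial account = -(-406.5 + 192.9) = 213.6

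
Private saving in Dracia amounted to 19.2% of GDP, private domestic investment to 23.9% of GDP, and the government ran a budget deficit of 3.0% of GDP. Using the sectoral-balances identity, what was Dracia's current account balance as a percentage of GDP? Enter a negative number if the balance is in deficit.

-7.7

By the sectoral-balances identity, CA = (S_private - I) + (T - G).
Private balance = 19.2 - 23.9 = -4.7
Government balance (T - G) = -3.0
CA = -4.7 + (-3.0) = -7.7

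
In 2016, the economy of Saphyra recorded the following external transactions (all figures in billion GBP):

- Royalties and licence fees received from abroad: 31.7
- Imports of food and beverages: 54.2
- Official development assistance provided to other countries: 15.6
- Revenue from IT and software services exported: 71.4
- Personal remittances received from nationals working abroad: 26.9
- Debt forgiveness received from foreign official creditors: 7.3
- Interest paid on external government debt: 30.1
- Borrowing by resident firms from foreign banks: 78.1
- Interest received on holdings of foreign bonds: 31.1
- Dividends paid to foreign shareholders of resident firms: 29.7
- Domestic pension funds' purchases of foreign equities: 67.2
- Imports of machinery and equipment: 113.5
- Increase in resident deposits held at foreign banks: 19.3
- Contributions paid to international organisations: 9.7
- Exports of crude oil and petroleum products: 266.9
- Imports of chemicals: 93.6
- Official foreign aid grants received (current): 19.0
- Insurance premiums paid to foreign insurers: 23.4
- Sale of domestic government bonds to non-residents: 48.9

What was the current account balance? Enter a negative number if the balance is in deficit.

Goods: -113.5 + 266.9 - 54.2 - 93.6 = 5.6
Services: -23.4 + 71.4 + 31.7 = 79.7
Primary income: 31.1 - 29.7 - 30.1 = -28.7
Secondary income: 19.0 + 26.9 - 9.7 - 15.6 = 20.6
Current account = 5.6 + 79.7 + (-28.7) + 20.6 = 77.2
(Excluded from the current account — capital account: debt forgiveness received from foreign official creditors 7.3; financial account: borrowing by resident firms from foreign banks 78.1, domestic pension funds' purchases of foreign equities 67.2, increase in resident deposits held at foreign banks 19.3, sale of domestic government bonds to non-residents 48.9.)

77.2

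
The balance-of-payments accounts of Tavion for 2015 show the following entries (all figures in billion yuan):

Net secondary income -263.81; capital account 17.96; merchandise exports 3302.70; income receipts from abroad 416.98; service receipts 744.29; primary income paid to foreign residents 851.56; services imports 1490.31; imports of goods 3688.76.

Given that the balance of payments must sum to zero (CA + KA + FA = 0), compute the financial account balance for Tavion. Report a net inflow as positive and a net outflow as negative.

1812.51

Goods balance = 3302.70 - 3688.76 = -386.06
Services balance = 744.29 - 1490.31 = -746.02
Trade balance (goods + services) = -386.06 + (-746.02) = -1132.08
Net primary income = 416.98 - 851.56 = -434.58
Net secondary income = -263.81
Current account = -1132.08 + (-434.58) + (-263.81) = -1830.47
Financial account = -(-1830.47 + 17.96) = 1812.51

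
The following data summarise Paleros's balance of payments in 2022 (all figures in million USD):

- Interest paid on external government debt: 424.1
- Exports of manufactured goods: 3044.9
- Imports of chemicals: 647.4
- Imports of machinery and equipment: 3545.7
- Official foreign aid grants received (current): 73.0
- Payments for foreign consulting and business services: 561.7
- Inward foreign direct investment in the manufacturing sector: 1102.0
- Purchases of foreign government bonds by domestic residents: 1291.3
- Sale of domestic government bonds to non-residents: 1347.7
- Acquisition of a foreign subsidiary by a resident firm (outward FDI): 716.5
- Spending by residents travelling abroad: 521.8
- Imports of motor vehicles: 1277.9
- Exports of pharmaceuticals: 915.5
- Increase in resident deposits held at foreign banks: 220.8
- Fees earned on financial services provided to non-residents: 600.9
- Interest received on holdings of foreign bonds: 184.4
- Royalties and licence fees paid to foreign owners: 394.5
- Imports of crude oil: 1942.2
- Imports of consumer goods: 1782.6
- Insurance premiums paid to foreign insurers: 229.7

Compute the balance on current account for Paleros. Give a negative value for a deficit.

-6508.9

Goods: -1277.9 - 3545.7 - 647.4 + 3044.9 + 915.5 - 1942.2 - 1782.6 = -5235.4
Services: -229.7 - 394.5 - 561.7 - 521.8 + 600.9 = -1106.8
Primary income: -424.1 + 184.4 = -239.7
Secondary income: 73.0
Current account = (-5235.4) + (-1106.8) + (-239.7) + 73.0 = -6508.9
(Excluded from the current account — financial account: inward foreign direct investment in the manufacturing sector 1102.0, purchases of foreign government bonds by domestic residents 1291.3, sale of domestic government bonds to non-residents 1347.7, acquisition of a foreign subsidiary by a resident firm (outward FDI) 716.5, increase in resident deposits held at foreign banks 220.8.)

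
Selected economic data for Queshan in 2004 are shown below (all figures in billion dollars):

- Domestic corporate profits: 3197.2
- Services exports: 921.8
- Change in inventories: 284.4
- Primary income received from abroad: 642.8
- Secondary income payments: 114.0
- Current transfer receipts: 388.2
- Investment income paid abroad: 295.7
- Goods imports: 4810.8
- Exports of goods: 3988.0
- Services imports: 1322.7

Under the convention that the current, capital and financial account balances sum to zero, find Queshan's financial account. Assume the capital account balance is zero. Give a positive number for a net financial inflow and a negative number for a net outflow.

602.4

Goods balance = 3988.0 - 4810.8 = -822.8
Services balance = 921.8 - 1322.7 = -400.9
Trade balance (goods + services) = -822.8 + (-400.9) = -1223.7
Net primary income = 642.8 - 295.7 = 347.1
Net secondary income = 388.2 - 114.0 = 274.2
Current account = -1223.7 + 347.1 + 274.2 = -602.4
Financial account = -(-602.4) = 602.4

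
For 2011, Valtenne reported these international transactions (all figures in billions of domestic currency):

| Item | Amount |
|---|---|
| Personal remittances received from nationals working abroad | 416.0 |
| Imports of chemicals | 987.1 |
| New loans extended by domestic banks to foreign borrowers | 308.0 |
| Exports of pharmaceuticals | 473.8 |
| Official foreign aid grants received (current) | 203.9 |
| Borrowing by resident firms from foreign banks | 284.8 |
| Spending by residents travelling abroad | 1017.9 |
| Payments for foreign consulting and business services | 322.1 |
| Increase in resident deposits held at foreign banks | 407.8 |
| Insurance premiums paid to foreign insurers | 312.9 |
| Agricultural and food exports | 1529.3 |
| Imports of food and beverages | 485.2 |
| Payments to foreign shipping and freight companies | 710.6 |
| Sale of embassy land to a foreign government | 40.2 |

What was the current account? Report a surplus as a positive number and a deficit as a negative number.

Goods: -987.1 - 485.2 + 1529.3 + 473.8 = 530.8
Services: -322.1 - 1017.9 - 710.6 - 312.9 = -2363.5
Secondary income: 203.9 + 416.0 = 619.9
Current account = 530.8 + (-2363.5) + 619.9 = -1212.8
(Excluded from the current account — financial account: new loans extended by domestic banks to foreign borrowers 308.0, borrowing by resident firms from foreign banks 284.8, increase in resident deposits held at foreign banks 407.8; capital account: sale of embassy land to a foreign government 40.2.)

-1212.8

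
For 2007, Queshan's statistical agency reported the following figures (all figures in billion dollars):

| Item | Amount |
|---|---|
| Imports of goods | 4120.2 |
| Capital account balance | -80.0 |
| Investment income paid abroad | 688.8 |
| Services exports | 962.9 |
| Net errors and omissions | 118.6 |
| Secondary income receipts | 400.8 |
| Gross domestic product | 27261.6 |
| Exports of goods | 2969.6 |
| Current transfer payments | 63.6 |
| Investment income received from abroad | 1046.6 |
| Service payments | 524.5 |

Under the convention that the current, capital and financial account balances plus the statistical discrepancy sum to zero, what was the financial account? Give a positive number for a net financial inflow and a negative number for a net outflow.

-21.4

Goods balance = 2969.6 - 4120.2 = -1150.6
Services balance = 962.9 - 524.5 = 438.4
Trade balance (goods + services) = -1150.6 + 438.4 = -712.2
Net primary income = 1046.6 - 688.8 = 357.8
Net secondary income = 400.8 - 63.6 = 337.2
Current account = -712.2 + 357.8 + 337.2 = -17.2
Financial account = -(-17.2 + (-80.0) + 118.6) = -21.4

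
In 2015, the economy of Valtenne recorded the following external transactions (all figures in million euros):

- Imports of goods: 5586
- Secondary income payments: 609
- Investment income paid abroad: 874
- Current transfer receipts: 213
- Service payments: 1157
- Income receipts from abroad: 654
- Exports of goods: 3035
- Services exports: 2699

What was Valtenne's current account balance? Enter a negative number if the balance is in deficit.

Goods balance = 3035 - 5586 = -2551
Services balance = 2699 - 1157 = 1542
Trade balance (goods + services) = -2551 + 1542 = -1009
Net primary income = 654 - 874 = -220
Net secondary income = 213 - 609 = -396
Current account = -1009 + (-220) + (-396) = -1625

-1625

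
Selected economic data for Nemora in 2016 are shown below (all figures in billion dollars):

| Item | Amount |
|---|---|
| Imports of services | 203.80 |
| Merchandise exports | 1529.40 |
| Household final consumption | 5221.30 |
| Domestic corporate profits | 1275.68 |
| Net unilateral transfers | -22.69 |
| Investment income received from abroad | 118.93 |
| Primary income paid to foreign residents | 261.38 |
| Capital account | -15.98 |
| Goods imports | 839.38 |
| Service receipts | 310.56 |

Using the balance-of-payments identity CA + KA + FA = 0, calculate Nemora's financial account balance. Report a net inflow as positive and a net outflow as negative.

-615.66

Goods balance = 1529.40 - 839.38 = 690.02
Services balance = 310.56 - 203.80 = 106.76
Trade balance (goods + services) = 690.02 + 106.76 = 796.78
Net primary income = 118.93 - 261.38 = -142.45
Net secondary income = -22.69
Current account = 796.78 + (-142.45) + (-22.69) = 631.64
Financial account = -(631.64 + (-15.98)) = -615.66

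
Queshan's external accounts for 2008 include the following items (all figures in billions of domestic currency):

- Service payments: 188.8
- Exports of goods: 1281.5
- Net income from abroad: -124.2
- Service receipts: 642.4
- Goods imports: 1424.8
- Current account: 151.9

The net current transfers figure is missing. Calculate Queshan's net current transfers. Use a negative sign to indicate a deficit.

Current account = goods balance + services balance + net primary income + net secondary income
Sum of the known components = 186.1
Net current transfers = CA - (known components) = 151.9 - 186.1 = -34.2

-34.2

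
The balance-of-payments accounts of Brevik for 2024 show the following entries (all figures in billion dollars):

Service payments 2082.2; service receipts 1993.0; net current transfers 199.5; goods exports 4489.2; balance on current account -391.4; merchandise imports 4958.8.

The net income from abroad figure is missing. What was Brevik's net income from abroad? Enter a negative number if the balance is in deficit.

-32.1

Current account = goods balance + services balance + net primary income + net secondary income
Sum of the known components = -359.3
Net income from abroad = CA - (known components) = -391.4 - (-359.3) = -32.1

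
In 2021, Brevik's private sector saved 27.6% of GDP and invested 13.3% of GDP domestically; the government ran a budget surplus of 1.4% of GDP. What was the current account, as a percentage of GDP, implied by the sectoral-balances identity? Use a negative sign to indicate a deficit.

By the sectoral-balances identity, CA = (S_private - I) + (T - G).
Private balance = 27.6 - 13.3 = 14.3
Government balance (T - G) = 1.4
CA = 14.3 + 1.4 = 15.7

15.7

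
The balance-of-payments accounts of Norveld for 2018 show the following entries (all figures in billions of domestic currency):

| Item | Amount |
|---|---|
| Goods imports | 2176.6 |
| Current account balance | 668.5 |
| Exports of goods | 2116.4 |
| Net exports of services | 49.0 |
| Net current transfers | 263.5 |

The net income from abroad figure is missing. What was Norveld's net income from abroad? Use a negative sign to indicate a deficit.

416.2

Current account = goods balance + services balance + net primary income + net secondary income
Sum of the known components = 252.3
Net income from abroad = CA - (known components) = 668.5 - 252.3 = 416.2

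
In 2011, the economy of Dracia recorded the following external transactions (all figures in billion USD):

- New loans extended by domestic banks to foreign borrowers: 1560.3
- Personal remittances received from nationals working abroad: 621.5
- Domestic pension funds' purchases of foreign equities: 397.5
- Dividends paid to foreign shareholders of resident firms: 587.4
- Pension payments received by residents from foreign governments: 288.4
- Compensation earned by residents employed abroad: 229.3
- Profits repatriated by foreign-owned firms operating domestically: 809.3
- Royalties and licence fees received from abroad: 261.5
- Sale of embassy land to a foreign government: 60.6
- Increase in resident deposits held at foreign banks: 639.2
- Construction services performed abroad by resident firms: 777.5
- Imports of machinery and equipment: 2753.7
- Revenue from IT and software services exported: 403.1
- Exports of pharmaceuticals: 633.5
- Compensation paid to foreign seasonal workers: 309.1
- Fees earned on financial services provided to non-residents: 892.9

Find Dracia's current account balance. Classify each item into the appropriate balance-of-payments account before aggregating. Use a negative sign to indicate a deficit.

Goods: -2753.7 + 633.5 = -2120.2
Services: 403.1 + 777.5 + 261.5 + 892.9 = 2335.0
Primary income: 229.3 - 309.1 - 587.4 - 809.3 = -1476.5
Secondary income: 621.5 + 288.4 = 909.9
Current account = (-2120.2) + 2335.0 + (-1476.5) + 909.9 = -351.8
(Excluded from the current account — financial account: new loans extended by domestic banks to foreign borrowers 1560.3, domestic pension funds' purchases of foreign equities 397.5, increase in resident deposits held at foreign banks 639.2; capital account: sale of embassy land to a foreign government 60.6.)

-351.8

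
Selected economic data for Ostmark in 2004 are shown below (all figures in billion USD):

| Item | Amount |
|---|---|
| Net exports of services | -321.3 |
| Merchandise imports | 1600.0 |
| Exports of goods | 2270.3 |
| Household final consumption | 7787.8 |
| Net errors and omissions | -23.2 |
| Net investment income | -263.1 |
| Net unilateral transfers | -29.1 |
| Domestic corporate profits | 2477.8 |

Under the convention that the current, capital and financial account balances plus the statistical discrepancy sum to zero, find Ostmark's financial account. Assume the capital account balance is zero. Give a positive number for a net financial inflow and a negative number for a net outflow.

-33.6

Goods balance = 2270.3 - 1600.0 = 670.3
Services balance = -321.3
Trade balance (goods + services) = 670.3 + (-321.3) = 349.0
Net primary income = -263.1
Net secondary income = -29.1
Current account = 349.0 + (-263.1) + (-29.1) = 56.8
Financial account = -(56.8 + (-23.2)) = -33.6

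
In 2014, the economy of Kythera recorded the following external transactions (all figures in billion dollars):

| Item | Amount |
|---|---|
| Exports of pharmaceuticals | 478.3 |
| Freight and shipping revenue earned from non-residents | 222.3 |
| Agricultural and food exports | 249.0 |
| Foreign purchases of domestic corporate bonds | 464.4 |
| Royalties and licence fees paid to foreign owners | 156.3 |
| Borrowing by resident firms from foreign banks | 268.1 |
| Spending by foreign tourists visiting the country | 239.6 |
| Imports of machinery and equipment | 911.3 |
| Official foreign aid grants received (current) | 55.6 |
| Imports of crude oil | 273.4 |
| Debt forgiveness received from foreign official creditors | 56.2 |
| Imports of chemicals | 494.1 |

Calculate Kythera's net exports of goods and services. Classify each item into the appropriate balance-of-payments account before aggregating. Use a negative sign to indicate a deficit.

-645.9

Goods: -273.4 - 494.1 + 249.0 + 478.3 - 911.3 = -951.5
Services: 222.3 - 156.3 + 239.6 = 305.6
Trade balance = -951.5 + 305.6 = -645.9
(Excluded from the trade balance — financial account: foreign purchases of domestic corporate bonds 464.4, borrowing by resident firms from foreign banks 268.1; secondary income: official foreign aid grants received (current) 55.6; capital account: debt forgiveness received from foreign official creditors 56.2.)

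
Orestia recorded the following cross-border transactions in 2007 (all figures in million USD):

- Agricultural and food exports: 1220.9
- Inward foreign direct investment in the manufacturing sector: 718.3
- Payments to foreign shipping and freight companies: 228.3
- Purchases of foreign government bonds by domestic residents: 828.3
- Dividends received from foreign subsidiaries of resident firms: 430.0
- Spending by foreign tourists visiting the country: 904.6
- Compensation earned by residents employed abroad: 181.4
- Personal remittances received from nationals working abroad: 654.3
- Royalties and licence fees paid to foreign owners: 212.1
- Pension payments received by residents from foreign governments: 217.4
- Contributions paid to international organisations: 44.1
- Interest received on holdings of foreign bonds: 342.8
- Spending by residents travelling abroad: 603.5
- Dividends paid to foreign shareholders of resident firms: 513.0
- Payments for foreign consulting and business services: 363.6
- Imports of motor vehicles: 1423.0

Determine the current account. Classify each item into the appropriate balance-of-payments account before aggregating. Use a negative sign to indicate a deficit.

Goods: -1423.0 + 1220.9 = -202.1
Services: 904.6 - 228.3 - 363.6 - 603.5 - 212.1 = -502.9
Primary income: 430.0 + 342.8 - 513.0 + 181.4 = 441.2
Secondary income: 654.3 + 217.4 - 44.1 = 827.6
Current account = (-202.1) + (-502.9) + 441.2 + 827.6 = 563.8
(Excluded from the current account — financial account: inward foreign direct investment in the manufacturing sector 718.3, purchases of foreign government bonds by domestic residents 828.3.)

563.8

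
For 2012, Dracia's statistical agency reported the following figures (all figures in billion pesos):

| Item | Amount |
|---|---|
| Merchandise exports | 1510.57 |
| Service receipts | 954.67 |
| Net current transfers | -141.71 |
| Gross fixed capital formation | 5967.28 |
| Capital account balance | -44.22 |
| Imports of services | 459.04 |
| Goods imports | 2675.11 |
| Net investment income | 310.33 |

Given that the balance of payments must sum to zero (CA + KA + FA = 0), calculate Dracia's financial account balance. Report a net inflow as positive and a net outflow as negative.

Goods balance = 1510.57 - 2675.11 = -1164.54
Services balance = 954.67 - 459.04 = 495.63
Trade balance (goods + services) = -1164.54 + 495.63 = -668.91
Net primary income = 310.33
Net secondary income = -141.71
Current account = -668.91 + 310.33 + (-141.71) = -500.29
Financial account = -(-500.29 + (-44.22)) = 544.51

544.51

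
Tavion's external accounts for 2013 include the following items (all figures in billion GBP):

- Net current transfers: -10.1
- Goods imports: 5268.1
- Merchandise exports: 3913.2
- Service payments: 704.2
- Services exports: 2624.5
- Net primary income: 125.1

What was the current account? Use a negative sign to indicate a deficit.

680.4

Goods balance = 3913.2 - 5268.1 = -1354.9
Services balance = 2624.5 - 704.2 = 1920.3
Trade balance (goods + services) = -1354.9 + 1920.3 = 565.4
Net primary income = 125.1
Net secondary income = -10.1
Current account = 565.4 + 125.1 + (-10.1) = 680.4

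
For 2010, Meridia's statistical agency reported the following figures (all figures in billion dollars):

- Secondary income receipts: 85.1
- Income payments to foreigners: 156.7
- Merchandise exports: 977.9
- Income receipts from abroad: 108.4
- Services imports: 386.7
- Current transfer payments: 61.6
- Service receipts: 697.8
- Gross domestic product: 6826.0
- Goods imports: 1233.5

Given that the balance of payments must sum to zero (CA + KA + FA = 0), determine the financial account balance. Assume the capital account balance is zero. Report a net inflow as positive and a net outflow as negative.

-30.7

Goods balance = 977.9 - 1233.5 = -255.6
Services balance = 697.8 - 386.7 = 311.1
Trade balance (goods + services) = -255.6 + 311.1 = 55.5
Net primary income = 108.4 - 156.7 = -48.3
Net secondary income = 85.1 - 61.6 = 23.5
Current account = 55.5 + (-48.3) + 23.5 = 30.7
Financial account = -(30.7) = -30.7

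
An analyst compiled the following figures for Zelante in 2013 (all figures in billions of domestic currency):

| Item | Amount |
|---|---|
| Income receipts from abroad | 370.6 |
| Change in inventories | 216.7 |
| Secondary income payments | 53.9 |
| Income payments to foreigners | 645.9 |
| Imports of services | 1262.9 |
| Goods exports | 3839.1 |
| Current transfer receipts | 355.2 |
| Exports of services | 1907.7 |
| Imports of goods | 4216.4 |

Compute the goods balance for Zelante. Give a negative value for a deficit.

-377.3

Goods balance = 3839.1 - 4216.4 = -377.3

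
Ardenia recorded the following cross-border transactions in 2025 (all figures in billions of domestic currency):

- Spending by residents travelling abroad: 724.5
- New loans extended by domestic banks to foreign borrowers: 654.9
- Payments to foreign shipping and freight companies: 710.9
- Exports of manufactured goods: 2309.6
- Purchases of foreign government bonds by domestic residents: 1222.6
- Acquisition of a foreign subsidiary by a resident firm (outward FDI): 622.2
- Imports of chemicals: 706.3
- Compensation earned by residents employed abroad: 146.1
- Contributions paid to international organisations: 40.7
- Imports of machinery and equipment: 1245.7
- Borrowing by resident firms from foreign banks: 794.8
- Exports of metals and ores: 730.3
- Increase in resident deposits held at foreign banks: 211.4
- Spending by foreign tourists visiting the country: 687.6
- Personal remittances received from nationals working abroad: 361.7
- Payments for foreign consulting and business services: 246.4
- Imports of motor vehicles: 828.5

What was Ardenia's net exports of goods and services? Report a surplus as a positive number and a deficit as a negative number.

-734.8

Goods: -706.3 - 1245.7 + 2309.6 + 730.3 - 828.5 = 259.4
Services: -710.9 - 246.4 + 687.6 - 724.5 = -994.2
Trade balance = 259.4 + (-994.2) = -734.8
(Excluded from the trade balance — financial account: new loans extended by domestic banks to foreign borrowers 654.9, purchases of foreign government bonds by domestic residents 1222.6, acquisition of a foreign subsidiary by a resident firm (outward FDI) 622.2, borrowing by resident firms from foreign banks 794.8, increase in resident deposits held at foreign banks 211.4; primary income: compensation earned by residents employed abroad 146.1; secondary income: contributions paid to international organisations 40.7, personal remittances received from nationals working abroad 361.7.)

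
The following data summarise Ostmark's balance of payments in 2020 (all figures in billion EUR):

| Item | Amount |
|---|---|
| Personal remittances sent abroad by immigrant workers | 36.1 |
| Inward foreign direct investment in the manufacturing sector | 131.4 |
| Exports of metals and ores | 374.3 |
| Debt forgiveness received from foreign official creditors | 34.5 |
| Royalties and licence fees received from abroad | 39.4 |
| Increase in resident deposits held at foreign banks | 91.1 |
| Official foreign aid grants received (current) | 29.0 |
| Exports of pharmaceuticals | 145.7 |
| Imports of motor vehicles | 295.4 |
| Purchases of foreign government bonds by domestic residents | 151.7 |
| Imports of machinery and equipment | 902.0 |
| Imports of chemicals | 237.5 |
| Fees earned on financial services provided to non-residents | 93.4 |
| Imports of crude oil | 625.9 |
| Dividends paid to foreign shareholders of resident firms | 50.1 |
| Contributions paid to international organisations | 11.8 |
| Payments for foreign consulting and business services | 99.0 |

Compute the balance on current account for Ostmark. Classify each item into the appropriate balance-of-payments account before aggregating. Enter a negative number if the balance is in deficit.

Goods: -295.4 + 374.3 - 902.0 + 145.7 - 237.5 - 625.9 = -1540.8
Services: 93.4 + 39.4 - 99.0 = 33.8
Primary income: -50.1
Secondary income: -36.1 + 29.0 - 11.8 = -18.9
Current account = (-1540.8) + 33.8 + (-50.1) + (-18.9) = -1576.0
(Excluded from the current account — financial account: inward foreign direct investment in the manufacturing sector 131.4, increase in resident deposits held at foreign banks 91.1, purchases of foreign government bonds by domestic residents 151.7; capital account: debt forgiveness received from foreign official creditors 34.5.)

-1576.0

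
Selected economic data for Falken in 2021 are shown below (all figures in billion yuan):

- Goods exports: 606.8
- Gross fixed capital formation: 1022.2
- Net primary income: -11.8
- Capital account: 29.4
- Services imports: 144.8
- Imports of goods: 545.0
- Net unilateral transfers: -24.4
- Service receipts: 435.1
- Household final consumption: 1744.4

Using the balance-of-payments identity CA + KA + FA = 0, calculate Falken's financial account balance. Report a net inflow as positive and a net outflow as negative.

-345.3

Goods balance = 606.8 - 545.0 = 61.8
Services balance = 435.1 - 144.8 = 290.3
Trade balance (goods + services) = 61.8 + 290.3 = 352.1
Net primary income = -11.8
Net secondary income = -24.4
Current account = 352.1 + (-11.8) + (-24.4) = 315.9
Financial account = -(315.9 + 29.4) = -345.3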